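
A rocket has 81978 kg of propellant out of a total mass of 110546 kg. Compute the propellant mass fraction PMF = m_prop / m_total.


PMF = 81978 / 110546 = 0.742

0.742


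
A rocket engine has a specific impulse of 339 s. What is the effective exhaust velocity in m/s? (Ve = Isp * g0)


Ve = Isp * g0 = 339 * 9.81 = 3325.6 m/s

3325.6 m/s


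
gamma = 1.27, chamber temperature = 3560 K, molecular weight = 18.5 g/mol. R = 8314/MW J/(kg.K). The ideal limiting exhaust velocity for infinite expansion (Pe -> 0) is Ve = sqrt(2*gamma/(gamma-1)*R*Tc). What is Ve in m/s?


R = 8314 / 18.5 = 449.41 J/(kg.K)
Ve = sqrt(2 * 1.27 / (1.27 - 1) * 449.41 * 3560) = 3880 m/s

3880 m/s


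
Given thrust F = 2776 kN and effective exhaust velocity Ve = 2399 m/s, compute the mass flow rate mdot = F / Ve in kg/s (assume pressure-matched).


mdot = F / Ve = 2776000 / 2399 = 1157.1 kg/s

1157.1 kg/s


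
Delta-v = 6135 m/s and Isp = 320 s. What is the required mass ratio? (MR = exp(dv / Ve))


Ve = 320 * 9.81 = 3139.2 m/s
MR = exp(6135 / 3139.2) = 7.059

7.059


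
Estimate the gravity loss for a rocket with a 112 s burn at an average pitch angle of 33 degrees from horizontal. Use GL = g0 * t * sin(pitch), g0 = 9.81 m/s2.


GL = 9.81 * 112 * sin(33 deg) = 598 m/s

598 m/s


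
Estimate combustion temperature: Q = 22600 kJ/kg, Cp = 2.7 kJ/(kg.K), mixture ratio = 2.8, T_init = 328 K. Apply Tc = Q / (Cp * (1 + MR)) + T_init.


Tc = 22600 / (2.7 * (1 + 2.8)) + 328 = 2531 K

2531 K


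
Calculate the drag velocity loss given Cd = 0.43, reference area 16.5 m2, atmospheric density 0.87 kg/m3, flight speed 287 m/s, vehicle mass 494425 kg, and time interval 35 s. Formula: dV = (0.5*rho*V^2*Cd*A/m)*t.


D = 0.5 * 0.87 * 287^2 * 0.43 * 16.5 = 254217.5 N
a = 254217.5 / 494425 = 0.5142 m/s2
dV = 0.5142 * 35 = 18.0 m/s

18.0 m/s


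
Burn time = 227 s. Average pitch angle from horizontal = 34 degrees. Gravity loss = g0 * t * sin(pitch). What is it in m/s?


GL = 9.81 * 227 * sin(34 deg) = 1245 m/s

1245 m/s


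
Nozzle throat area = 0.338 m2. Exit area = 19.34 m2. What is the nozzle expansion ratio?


AR = 19.34 / 0.338 = 57.2

57.2


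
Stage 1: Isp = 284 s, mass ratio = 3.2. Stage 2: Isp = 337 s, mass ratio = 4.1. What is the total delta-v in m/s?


dV1 = 284 * 9.81 * ln(3.2) = 3240.6 m/s
dV2 = 337 * 9.81 * ln(4.1) = 4664.7 m/s
Total dV = 3240.6 + 4664.7 = 7905.3 m/s ~ 7905 m/s

7905 m/s


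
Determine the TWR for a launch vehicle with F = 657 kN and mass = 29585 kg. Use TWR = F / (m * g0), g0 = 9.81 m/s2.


TWR = 657000 / (29585 * 9.81) = 2.26

2.26


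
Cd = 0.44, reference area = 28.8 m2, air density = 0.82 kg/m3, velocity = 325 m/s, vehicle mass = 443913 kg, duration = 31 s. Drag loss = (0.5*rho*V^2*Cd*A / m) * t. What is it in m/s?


D = 0.5 * 0.82 * 325^2 * 0.44 * 28.8 = 548776.8 N
a = 548776.8 / 443913 = 1.2362 m/s2
dV = 1.2362 * 31 = 38.3 m/s

38.3 m/s


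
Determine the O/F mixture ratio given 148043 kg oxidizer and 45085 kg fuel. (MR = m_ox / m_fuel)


MR = 148043 / 45085 = 3.28

3.28


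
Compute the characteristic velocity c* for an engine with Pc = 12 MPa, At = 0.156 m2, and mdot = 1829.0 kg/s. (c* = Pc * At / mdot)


c* = 12e6 * 0.156 / 1829.0 = 1024 m/s

1024 m/s


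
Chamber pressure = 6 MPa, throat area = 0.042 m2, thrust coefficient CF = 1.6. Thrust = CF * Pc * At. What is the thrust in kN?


F = 1.6 * 6e6 * 0.042 = 403200.0 N = 403.2 kN

403.2 kN


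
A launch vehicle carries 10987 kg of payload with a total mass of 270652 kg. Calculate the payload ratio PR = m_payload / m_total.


PR = 10987 / 270652 = 0.0406

0.0406


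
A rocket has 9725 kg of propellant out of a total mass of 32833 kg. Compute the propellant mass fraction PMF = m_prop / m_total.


PMF = 9725 / 32833 = 0.296

0.296


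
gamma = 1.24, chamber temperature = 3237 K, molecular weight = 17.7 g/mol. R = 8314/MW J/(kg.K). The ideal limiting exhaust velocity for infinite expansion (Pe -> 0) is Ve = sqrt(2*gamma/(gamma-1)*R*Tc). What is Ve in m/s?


R = 8314 / 17.7 = 469.72 J/(kg.K)
Ve = sqrt(2 * 1.24 / (1.24 - 1) * 469.72 * 3237) = 3964 m/s

3964 m/s


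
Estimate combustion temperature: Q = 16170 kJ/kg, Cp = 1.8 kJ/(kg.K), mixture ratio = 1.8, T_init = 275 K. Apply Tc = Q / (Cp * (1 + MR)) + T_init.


Tc = 16170 / (1.8 * (1 + 1.8)) + 275 = 3483 K

3483 K


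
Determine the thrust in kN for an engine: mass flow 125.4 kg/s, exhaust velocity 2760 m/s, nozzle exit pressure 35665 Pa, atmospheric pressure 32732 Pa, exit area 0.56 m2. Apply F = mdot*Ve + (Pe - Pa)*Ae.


F = 125.4 * 2760 + (35665 - 32732) * 0.56 = 347746.0 N = 347.7 kN

347.7 kN


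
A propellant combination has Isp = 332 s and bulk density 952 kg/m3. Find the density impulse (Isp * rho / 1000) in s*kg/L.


rho*Isp = 332 * 952 / 1000 = 316 s*kg/L

316 s*kg/L


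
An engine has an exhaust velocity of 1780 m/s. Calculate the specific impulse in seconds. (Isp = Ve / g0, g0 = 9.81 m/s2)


Isp = Ve / g0 = 1780 / 9.81 = 181.4 s

181.4 s


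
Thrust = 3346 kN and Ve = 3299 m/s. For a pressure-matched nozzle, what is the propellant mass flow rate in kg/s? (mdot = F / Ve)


mdot = F / Ve = 3346000 / 3299 = 1014.2 kg/s

1014.2 kg/s


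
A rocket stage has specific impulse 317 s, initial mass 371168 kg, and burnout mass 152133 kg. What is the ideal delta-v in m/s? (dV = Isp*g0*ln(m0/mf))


Ve = 317 * 9.81 = 3109.77 m/s
dV = 3109.77 * ln(371168/152133) = 2774 m/s

2774 m/s


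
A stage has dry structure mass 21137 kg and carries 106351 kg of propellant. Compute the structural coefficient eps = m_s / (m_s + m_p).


eps = 21137 / (21137 + 106351) = 0.1658

0.1658


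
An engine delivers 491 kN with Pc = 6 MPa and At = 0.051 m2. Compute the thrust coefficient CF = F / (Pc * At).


CF = 491000 / (6e6 * 0.051) = 1.6

1.6


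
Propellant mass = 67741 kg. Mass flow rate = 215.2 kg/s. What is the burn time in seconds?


tb = 67741 / 215.2 = 314.8 s

314.8 s


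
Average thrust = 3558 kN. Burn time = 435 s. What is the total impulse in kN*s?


It = 3558 * 435 = 1547730 kN*s

1547730 kN*s


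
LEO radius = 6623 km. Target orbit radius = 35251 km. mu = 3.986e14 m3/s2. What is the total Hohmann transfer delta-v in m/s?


V1 = sqrt(mu/r1) = 7757.85 m/s
dV1 = V1*(sqrt(2*r2/(r1+r2)) - 1) = 2308.45 m/s
V2 = sqrt(mu/r2) = 3362.66 m/s
dV2 = V2*(1 - sqrt(2*r1/(r1+r2))) = 1471.39 m/s
Total dV = 3780 m/s

3780 m/s


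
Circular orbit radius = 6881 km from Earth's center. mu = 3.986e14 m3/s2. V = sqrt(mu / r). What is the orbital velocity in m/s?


V = sqrt(3.986e14 / 6881000) = 7611 m/s

7611 m/s


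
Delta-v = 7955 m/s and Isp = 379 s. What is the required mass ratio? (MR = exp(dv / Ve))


Ve = 379 * 9.81 = 3717.99 m/s
MR = exp(7955 / 3717.99) = 8.496

8.496


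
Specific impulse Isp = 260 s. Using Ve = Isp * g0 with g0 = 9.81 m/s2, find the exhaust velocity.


Ve = Isp * g0 = 260 * 9.81 = 2550.6 m/s

2550.6 m/s


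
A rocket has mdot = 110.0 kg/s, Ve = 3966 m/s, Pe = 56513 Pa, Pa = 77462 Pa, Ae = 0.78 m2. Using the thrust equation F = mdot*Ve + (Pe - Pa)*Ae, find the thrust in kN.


F = 110.0 * 3966 + (56513 - 77462) * 0.78 = 419920.0 N = 419.9 kN

419.9 kN


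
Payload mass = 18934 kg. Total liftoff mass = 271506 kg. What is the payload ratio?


PR = 18934 / 271506 = 0.0697

0.0697


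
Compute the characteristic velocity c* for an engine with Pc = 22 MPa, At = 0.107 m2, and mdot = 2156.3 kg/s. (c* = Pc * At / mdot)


c* = 22e6 * 0.107 / 2156.3 = 1092 m/s

1092 m/s


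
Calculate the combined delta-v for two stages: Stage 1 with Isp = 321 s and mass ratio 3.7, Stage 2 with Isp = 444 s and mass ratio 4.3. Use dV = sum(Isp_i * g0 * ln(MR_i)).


dV1 = 321 * 9.81 * ln(3.7) = 4120.0 m/s
dV2 = 444 * 9.81 * ln(4.3) = 6353.2 m/s
Total dV = 4120.0 + 6353.2 = 10473.2 m/s ~ 10473 m/s

10473 m/s


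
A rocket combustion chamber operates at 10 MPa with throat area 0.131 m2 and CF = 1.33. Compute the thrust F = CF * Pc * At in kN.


F = 1.33 * 10e6 * 0.131 = 1.7423e+06 N = 1742.3 kN

1742.3 kN


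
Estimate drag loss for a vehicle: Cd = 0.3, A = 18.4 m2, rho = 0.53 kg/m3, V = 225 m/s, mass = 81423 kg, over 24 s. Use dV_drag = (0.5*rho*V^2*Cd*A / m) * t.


D = 0.5 * 0.53 * 225^2 * 0.3 * 18.4 = 74054.25 N
a = 74054.25 / 81423 = 0.9095 m/s2
dV = 0.9095 * 24 = 21.8 m/s

21.8 m/s


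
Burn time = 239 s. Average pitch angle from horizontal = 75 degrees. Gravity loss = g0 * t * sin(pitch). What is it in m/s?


GL = 9.81 * 239 * sin(75 deg) = 2265 m/s

2265 m/s


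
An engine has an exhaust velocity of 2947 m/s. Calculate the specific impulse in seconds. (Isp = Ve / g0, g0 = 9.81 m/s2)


Isp = Ve / g0 = 2947 / 9.81 = 300.4 s

300.4 s


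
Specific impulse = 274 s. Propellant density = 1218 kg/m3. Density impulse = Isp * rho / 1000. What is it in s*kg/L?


rho*Isp = 274 * 1218 / 1000 = 334 s*kg/L

334 s*kg/L


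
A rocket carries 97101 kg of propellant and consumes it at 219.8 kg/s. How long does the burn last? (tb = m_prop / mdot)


tb = 97101 / 219.8 = 441.8 s

441.8 s


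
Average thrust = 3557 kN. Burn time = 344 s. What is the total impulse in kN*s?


It = 3557 * 344 = 1223608 kN*s

1223608 kN*s


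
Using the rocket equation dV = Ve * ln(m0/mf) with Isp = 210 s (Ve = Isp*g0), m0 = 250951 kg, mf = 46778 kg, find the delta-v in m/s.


Ve = 210 * 9.81 = 2060.1 m/s
dV = 2060.1 * ln(250951/46778) = 3461 m/s

3461 m/s


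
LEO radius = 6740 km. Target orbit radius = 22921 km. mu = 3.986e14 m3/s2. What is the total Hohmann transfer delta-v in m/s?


V1 = sqrt(mu/r1) = 7690.22 m/s
dV1 = V1*(sqrt(2*r2/(r1+r2)) - 1) = 1870.21 m/s
V2 = sqrt(mu/r2) = 4170.15 m/s
dV2 = V2*(1 - sqrt(2*r1/(r1+r2))) = 1358.87 m/s
Total dV = 3229 m/s

3229 m/s


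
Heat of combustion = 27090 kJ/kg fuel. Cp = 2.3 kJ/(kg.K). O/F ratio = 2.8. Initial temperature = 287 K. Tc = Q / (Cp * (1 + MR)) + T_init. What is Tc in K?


Tc = 27090 / (2.3 * (1 + 2.8)) + 287 = 3387 K

3387 K


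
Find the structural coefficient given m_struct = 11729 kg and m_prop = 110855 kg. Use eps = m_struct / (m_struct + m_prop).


eps = 11729 / (11729 + 110855) = 0.0957

0.0957


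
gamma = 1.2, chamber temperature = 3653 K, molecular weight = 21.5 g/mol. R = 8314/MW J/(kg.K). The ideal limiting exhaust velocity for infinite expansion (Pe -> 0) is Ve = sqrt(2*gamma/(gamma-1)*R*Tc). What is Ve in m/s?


R = 8314 / 21.5 = 386.7 J/(kg.K)
Ve = sqrt(2 * 1.2 / (1.2 - 1) * 386.7 * 3653) = 4117 m/s

4117 m/s


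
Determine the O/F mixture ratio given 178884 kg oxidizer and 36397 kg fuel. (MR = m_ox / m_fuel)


MR = 178884 / 36397 = 4.91

4.91


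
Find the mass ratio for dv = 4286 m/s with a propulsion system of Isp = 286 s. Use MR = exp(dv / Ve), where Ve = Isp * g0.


Ve = 286 * 9.81 = 2805.66 m/s
MR = exp(4286 / 2805.66) = 4.607

4.607


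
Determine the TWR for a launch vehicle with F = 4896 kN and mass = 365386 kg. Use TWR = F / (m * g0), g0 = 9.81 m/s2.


TWR = 4896000 / (365386 * 9.81) = 1.37

1.37


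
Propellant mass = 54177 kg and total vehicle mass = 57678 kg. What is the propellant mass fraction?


PMF = 54177 / 57678 = 0.939

0.939


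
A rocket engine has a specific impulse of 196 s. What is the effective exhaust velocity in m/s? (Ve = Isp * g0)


Ve = Isp * g0 = 196 * 9.81 = 1922.8 m/s

1922.8 m/s


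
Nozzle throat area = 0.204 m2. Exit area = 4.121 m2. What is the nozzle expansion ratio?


AR = 4.121 / 0.204 = 20.2

20.2


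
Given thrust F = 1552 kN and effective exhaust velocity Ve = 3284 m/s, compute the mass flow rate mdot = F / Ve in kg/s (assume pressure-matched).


mdot = F / Ve = 1552000 / 3284 = 472.6 kg/s

472.6 kg/s


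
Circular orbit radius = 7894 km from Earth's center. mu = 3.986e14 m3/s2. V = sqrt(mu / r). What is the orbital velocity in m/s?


V = sqrt(3.986e14 / 7894000) = 7106 m/s

7106 m/s


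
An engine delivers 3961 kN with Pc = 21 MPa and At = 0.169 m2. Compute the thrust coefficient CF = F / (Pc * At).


CF = 3961000 / (21e6 * 0.169) = 1.12

1.12


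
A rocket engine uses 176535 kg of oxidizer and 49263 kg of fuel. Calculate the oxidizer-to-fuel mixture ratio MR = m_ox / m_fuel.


MR = 176535 / 49263 = 3.58

3.58


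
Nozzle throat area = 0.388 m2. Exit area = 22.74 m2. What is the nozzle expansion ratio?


AR = 22.74 / 0.388 = 58.6

58.6


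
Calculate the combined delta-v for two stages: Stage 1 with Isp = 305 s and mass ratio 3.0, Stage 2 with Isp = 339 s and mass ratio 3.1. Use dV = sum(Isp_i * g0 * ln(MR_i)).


dV1 = 305 * 9.81 * ln(3.0) = 3287.1 m/s
dV2 = 339 * 9.81 * ln(3.1) = 3762.6 m/s
Total dV = 3287.1 + 3762.6 = 7049.7 m/s ~ 7050 m/s

7050 m/s


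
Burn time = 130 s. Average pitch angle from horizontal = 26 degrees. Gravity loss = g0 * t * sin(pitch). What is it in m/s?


GL = 9.81 * 130 * sin(26 deg) = 559 m/s

559 m/s


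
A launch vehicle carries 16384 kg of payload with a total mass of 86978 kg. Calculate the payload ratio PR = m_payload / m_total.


PR = 16384 / 86978 = 0.1884

0.1884


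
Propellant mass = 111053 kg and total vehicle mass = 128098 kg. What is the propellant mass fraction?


PMF = 111053 / 128098 = 0.867

0.867


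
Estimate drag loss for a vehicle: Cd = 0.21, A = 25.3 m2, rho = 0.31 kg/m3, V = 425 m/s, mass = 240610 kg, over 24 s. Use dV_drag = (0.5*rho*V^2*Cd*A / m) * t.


D = 0.5 * 0.31 * 425^2 * 0.21 * 25.3 = 148747.4 N
a = 148747.4 / 240610 = 0.6182 m/s2
dV = 0.6182 * 24 = 14.8 m/s

14.8 m/s


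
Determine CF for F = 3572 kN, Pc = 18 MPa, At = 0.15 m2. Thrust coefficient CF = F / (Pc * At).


CF = 3572000 / (18e6 * 0.15) = 1.32

1.32


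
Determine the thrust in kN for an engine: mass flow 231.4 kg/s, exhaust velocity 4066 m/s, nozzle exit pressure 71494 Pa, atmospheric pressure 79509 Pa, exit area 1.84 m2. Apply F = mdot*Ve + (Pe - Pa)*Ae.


F = 231.4 * 4066 + (71494 - 79509) * 1.84 = 926125.0 N = 926.1 kN

926.1 kN


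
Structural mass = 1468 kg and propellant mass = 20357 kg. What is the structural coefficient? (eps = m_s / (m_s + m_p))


eps = 1468 / (1468 + 20357) = 0.0673

0.0673


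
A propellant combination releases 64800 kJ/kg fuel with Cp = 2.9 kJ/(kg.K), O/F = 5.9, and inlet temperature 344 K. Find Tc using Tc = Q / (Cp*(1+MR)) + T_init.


Tc = 64800 / (2.9 * (1 + 5.9)) + 344 = 3582 K

3582 K


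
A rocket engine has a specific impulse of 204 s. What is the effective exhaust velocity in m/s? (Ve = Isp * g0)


Ve = Isp * g0 = 204 * 9.81 = 2001.2 m/s

2001.2 m/s


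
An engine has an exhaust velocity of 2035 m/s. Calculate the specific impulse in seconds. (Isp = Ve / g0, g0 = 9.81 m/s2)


Isp = Ve / g0 = 2035 / 9.81 = 207.4 s

207.4 s


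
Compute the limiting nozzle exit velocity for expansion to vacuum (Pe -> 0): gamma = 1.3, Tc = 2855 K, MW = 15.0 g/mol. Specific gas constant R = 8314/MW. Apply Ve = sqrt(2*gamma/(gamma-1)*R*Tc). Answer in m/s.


R = 8314 / 15.0 = 554.27 J/(kg.K)
Ve = sqrt(2 * 1.3 / (1.3 - 1) * 554.27 * 2855) = 3703 m/s

3703 m/s


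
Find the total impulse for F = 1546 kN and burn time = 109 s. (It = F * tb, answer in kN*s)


It = 1546 * 109 = 168514 kN*s

168514 kN*s


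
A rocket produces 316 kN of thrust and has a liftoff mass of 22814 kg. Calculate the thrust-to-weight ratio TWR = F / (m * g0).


TWR = 316000 / (22814 * 9.81) = 1.41

1.41


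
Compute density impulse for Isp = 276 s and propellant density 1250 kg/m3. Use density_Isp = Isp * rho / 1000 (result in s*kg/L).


rho*Isp = 276 * 1250 / 1000 = 345 s*kg/L

345 s*kg/L


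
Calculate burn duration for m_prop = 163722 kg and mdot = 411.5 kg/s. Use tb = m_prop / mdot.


tb = 163722 / 411.5 = 397.9 s

397.9 s


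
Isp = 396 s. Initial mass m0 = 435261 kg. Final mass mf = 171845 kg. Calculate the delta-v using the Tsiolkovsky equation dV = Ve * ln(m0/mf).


Ve = 396 * 9.81 = 3884.76 m/s
dV = 3884.76 * ln(435261/171845) = 3610 m/s

3610 m/s


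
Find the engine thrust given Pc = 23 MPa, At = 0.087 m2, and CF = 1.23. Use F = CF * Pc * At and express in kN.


F = 1.23 * 23e6 * 0.087 = 2.4612e+06 N = 2461.2 kN

2461.2 kN


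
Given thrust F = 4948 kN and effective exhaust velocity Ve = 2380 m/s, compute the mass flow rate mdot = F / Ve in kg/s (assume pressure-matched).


mdot = F / Ve = 4948000 / 2380 = 2079.0 kg/s

2079.0 kg/s


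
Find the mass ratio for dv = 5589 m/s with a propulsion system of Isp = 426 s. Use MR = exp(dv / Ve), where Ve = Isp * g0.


Ve = 426 * 9.81 = 4179.06 m/s
MR = exp(5589 / 4179.06) = 3.809

3.809


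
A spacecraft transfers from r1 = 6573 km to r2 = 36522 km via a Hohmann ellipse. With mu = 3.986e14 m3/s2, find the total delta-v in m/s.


V1 = sqrt(mu/r1) = 7787.3 m/s
dV1 = V1*(sqrt(2*r2/(r1+r2)) - 1) = 2351.01 m/s
V2 = sqrt(mu/r2) = 3303.63 m/s
dV2 = V2*(1 - sqrt(2*r1/(r1+r2))) = 1479.0 m/s
Total dV = 3830 m/s

3830 m/s


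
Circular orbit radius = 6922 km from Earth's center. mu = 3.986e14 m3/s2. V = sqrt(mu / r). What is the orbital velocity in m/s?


V = sqrt(3.986e14 / 6922000) = 7588 m/s

7588 m/s


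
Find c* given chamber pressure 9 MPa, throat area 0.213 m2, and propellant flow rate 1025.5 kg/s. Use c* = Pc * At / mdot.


c* = 9e6 * 0.213 / 1025.5 = 1869 m/s

1869 m/s


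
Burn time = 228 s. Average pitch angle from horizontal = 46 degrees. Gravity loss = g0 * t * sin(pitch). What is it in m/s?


GL = 9.81 * 228 * sin(46 deg) = 1609 m/s

1609 m/s


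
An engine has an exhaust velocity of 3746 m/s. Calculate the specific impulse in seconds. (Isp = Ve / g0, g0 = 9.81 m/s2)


Isp = Ve / g0 = 3746 / 9.81 = 381.9 s

381.9 s


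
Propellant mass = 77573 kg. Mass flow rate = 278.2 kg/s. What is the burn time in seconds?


tb = 77573 / 278.2 = 278.8 s

278.8 s


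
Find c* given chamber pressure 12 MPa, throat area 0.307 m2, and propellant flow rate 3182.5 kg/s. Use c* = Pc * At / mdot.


c* = 12e6 * 0.307 / 3182.5 = 1158 m/s

1158 m/s


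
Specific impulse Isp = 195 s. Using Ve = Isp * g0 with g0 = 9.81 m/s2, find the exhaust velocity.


Ve = Isp * g0 = 195 * 9.81 = 1913.0 m/s

1913.0 m/s


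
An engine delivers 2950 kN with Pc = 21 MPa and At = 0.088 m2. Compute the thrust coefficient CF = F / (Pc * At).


CF = 2950000 / (21e6 * 0.088) = 1.6

1.6


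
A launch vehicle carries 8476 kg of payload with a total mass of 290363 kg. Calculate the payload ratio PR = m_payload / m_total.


PR = 8476 / 290363 = 0.0292

0.0292


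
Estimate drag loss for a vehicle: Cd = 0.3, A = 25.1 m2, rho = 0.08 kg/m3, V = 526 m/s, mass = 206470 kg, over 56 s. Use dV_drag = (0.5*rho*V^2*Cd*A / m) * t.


D = 0.5 * 0.08 * 526^2 * 0.3 * 25.1 = 83334.81 N
a = 83334.81 / 206470 = 0.4036 m/s2
dV = 0.4036 * 56 = 22.6 m/s

22.6 m/s


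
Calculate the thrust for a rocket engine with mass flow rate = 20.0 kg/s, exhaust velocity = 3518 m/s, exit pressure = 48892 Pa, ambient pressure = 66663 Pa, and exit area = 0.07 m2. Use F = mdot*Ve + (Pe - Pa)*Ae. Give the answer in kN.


F = 20.0 * 3518 + (48892 - 66663) * 0.07 = 69116.0 N = 69.1 kN

69.1 kN


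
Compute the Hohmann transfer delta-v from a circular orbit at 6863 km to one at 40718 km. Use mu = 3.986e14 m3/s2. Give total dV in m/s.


V1 = sqrt(mu/r1) = 7620.99 m/s
dV1 = V1*(sqrt(2*r2/(r1+r2)) - 1) = 2349.19 m/s
V2 = sqrt(mu/r2) = 3128.78 m/s
dV2 = V2*(1 - sqrt(2*r1/(r1+r2))) = 1448.31 m/s
Total dV = 3798 m/s

3798 m/s


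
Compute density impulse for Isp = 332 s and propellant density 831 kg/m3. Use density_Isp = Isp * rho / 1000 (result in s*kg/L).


rho*Isp = 332 * 831 / 1000 = 276 s*kg/L

276 s*kg/L


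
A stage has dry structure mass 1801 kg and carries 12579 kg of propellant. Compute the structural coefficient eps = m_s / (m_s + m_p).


eps = 1801 / (1801 + 12579) = 0.1252

0.1252


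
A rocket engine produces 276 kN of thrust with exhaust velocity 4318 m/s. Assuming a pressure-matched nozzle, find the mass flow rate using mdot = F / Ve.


mdot = F / Ve = 276000 / 4318 = 63.9 kg/s

63.9 kg/s


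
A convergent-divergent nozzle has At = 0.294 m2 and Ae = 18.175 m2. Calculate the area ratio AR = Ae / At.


AR = 18.175 / 0.294 = 61.8

61.8


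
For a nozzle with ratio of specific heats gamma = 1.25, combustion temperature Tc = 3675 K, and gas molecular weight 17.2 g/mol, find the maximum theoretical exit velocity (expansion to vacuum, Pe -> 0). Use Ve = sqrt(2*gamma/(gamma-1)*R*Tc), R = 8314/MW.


R = 8314 / 17.2 = 483.37 J/(kg.K)
Ve = sqrt(2 * 1.25 / (1.25 - 1) * 483.37 * 3675) = 4215 m/s

4215 m/s


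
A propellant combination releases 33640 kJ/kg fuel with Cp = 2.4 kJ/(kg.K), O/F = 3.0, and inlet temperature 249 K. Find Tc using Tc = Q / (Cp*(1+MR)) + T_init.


Tc = 33640 / (2.4 * (1 + 3.0)) + 249 = 3753 K

3753 K


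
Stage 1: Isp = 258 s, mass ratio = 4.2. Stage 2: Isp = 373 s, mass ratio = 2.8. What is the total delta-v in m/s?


dV1 = 258 * 9.81 * ln(4.2) = 3632.2 m/s
dV2 = 373 * 9.81 * ln(2.8) = 3767.5 m/s
Total dV = 3632.2 + 3767.5 = 7399.7 m/s ~ 7400 m/s

7400 m/s


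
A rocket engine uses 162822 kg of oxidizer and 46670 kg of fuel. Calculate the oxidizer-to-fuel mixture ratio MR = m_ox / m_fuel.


MR = 162822 / 46670 = 3.49

3.49


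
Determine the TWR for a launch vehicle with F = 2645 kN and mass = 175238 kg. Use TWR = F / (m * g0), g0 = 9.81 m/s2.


TWR = 2645000 / (175238 * 9.81) = 1.54

1.54


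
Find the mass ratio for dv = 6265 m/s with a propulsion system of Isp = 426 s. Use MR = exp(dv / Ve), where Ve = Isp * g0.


Ve = 426 * 9.81 = 4179.06 m/s
MR = exp(6265 / 4179.06) = 4.478

4.478


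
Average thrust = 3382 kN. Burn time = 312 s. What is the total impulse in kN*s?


It = 3382 * 312 = 1055184 kN*s

1055184 kN*s


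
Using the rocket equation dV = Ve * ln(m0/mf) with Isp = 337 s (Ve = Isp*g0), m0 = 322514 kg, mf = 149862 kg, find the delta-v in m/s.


Ve = 337 * 9.81 = 3305.97 m/s
dV = 3305.97 * ln(322514/149862) = 2534 m/s

2534 m/s


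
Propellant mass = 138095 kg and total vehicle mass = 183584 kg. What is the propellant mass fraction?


PMF = 138095 / 183584 = 0.752

0.752


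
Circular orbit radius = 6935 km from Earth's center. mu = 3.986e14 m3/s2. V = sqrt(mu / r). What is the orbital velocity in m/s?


V = sqrt(3.986e14 / 6935000) = 7581 m/s

7581 m/s


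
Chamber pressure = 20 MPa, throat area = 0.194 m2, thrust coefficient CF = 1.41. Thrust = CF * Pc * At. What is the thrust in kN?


F = 1.41 * 20e6 * 0.194 = 5.4708e+06 N = 5470.8 kN

5470.8 kN


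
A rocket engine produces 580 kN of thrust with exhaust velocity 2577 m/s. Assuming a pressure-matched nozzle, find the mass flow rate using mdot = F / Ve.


mdot = F / Ve = 580000 / 2577 = 225.1 kg/s

225.1 kg/s


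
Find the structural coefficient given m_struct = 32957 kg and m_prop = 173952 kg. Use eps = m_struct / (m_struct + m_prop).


eps = 32957 / (32957 + 173952) = 0.1593

0.1593


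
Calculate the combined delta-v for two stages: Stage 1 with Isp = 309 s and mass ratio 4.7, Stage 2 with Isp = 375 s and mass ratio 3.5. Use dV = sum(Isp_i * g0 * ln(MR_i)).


dV1 = 309 * 9.81 * ln(4.7) = 4691.1 m/s
dV2 = 375 * 9.81 * ln(3.5) = 4608.6 m/s
Total dV = 4691.1 + 4608.6 = 9299.7 m/s ~ 9300 m/s

9300 m/s


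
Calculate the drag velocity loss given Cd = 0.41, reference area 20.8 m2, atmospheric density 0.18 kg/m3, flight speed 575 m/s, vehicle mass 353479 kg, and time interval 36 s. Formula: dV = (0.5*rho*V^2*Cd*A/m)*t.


D = 0.5 * 0.18 * 575^2 * 0.41 * 20.8 = 253761.3 N
a = 253761.3 / 353479 = 0.7179 m/s2
dV = 0.7179 * 36 = 25.8 m/s

25.8 m/s


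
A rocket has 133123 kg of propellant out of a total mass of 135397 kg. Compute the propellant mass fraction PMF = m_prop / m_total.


PMF = 133123 / 135397 = 0.983

0.983


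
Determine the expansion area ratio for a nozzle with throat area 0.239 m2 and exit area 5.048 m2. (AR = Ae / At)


AR = 5.048 / 0.239 = 21.1

21.1


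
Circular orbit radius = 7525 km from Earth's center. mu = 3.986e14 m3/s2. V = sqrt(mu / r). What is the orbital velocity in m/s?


V = sqrt(3.986e14 / 7525000) = 7278 m/s

7278 m/s


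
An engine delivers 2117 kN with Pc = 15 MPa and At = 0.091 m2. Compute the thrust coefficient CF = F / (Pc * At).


CF = 2117000 / (15e6 * 0.091) = 1.55

1.55


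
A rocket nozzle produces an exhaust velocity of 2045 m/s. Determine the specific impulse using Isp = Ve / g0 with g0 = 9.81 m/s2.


Isp = Ve / g0 = 2045 / 9.81 = 208.5 s

208.5 s


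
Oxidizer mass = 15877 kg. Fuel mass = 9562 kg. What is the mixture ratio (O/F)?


MR = 15877 / 9562 = 1.66

1.66


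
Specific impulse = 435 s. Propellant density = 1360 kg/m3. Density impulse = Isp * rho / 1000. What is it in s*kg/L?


rho*Isp = 435 * 1360 / 1000 = 592 s*kg/L

592 s*kg/L


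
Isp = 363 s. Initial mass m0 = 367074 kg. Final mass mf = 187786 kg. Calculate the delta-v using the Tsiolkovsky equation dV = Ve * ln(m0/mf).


Ve = 363 * 9.81 = 3561.03 m/s
dV = 3561.03 * ln(367074/187786) = 2387 m/s

2387 m/s


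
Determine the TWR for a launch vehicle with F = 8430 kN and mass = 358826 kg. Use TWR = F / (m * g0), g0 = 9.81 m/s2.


TWR = 8430000 / (358826 * 9.81) = 2.39

2.39


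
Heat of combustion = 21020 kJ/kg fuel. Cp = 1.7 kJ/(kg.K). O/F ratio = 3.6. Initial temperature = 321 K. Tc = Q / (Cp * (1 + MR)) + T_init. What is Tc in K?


Tc = 21020 / (1.7 * (1 + 3.6)) + 321 = 3009 K

3009 K


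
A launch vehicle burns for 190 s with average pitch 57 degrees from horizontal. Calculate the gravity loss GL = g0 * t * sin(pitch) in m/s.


GL = 9.81 * 190 * sin(57 deg) = 1563 m/s

1563 m/s


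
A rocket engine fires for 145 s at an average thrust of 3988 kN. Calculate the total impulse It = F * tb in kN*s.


It = 3988 * 145 = 578260 kN*s

578260 kN*s


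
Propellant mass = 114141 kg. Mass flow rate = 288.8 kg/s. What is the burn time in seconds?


tb = 114141 / 288.8 = 395.2 s

395.2 s


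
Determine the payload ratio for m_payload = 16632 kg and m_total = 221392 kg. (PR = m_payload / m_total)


PR = 16632 / 221392 = 0.0751

0.0751


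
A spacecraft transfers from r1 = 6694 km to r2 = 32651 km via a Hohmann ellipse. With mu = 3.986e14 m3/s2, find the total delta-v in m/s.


V1 = sqrt(mu/r1) = 7716.6 m/s
dV1 = V1*(sqrt(2*r2/(r1+r2)) - 1) = 2224.73 m/s
V2 = sqrt(mu/r2) = 3493.98 m/s
dV2 = V2*(1 - sqrt(2*r1/(r1+r2))) = 1455.84 m/s
Total dV = 3681 m/s

3681 m/s


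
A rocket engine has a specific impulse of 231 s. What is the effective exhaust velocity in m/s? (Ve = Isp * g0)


Ve = Isp * g0 = 231 * 9.81 = 2266.1 m/s

2266.1 m/s


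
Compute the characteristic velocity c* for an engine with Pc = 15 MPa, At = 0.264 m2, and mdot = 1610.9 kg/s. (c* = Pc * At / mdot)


c* = 15e6 * 0.264 / 1610.9 = 2458 m/s

2458 m/s


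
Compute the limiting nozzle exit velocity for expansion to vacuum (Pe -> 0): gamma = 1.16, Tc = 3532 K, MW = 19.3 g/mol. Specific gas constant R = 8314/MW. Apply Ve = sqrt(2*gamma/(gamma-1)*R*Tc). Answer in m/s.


R = 8314 / 19.3 = 430.78 J/(kg.K)
Ve = sqrt(2 * 1.16 / (1.16 - 1) * 430.78 * 3532) = 4697 m/s

4697 m/s


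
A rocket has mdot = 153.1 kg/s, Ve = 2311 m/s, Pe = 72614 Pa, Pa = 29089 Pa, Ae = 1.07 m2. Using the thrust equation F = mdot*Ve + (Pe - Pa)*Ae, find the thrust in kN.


F = 153.1 * 2311 + (72614 - 29089) * 1.07 = 400386.0 N = 400.4 kN

400.4 kN


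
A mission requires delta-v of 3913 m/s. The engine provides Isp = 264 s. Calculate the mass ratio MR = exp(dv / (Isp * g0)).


Ve = 264 * 9.81 = 2589.84 m/s
MR = exp(3913 / 2589.84) = 4.531

4.531


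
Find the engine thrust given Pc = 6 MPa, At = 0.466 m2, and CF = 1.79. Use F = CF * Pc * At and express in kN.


F = 1.79 * 6e6 * 0.466 = 5.0048e+06 N = 5004.8 kN

5004.8 kN


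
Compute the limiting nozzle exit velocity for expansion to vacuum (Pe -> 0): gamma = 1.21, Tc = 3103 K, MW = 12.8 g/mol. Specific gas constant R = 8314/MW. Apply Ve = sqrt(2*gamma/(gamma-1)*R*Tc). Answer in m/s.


R = 8314 / 12.8 = 649.53 J/(kg.K)
Ve = sqrt(2 * 1.21 / (1.21 - 1) * 649.53 * 3103) = 4819 m/s

4819 m/s


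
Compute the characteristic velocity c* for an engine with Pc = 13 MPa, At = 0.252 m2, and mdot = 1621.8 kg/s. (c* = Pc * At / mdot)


c* = 13e6 * 0.252 / 1621.8 = 2020 m/s

2020 m/s


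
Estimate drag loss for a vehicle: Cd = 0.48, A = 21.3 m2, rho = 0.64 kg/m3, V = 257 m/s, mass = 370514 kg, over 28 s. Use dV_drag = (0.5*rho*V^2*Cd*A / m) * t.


D = 0.5 * 0.64 * 257^2 * 0.48 * 21.3 = 216091.19 N
a = 216091.19 / 370514 = 0.5832 m/s2
dV = 0.5832 * 28 = 16.3 m/s

16.3 m/s


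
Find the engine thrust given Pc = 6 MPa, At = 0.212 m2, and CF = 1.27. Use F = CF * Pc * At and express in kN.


F = 1.27 * 6e6 * 0.212 = 1.6154e+06 N = 1615.4 kN

1615.4 kN


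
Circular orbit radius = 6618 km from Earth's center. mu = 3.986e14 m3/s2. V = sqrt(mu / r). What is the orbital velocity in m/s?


V = sqrt(3.986e14 / 6618000) = 7761 m/s

7761 m/s


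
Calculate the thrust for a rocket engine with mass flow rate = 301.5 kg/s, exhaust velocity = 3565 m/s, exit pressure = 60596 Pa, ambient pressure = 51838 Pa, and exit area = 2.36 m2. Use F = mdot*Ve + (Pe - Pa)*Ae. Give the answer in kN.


F = 301.5 * 3565 + (60596 - 51838) * 2.36 = 1.0955e+06 N = 1095.5 kN

1095.5 kN


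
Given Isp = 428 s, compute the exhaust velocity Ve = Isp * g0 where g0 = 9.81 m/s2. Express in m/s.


Ve = Isp * g0 = 428 * 9.81 = 4198.7 m/s

4198.7 m/s


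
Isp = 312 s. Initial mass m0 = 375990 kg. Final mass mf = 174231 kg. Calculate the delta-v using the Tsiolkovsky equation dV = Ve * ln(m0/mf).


Ve = 312 * 9.81 = 3060.72 m/s
dV = 3060.72 * ln(375990/174231) = 2354 m/s

2354 m/s


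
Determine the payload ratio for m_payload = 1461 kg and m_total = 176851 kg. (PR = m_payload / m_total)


PR = 1461 / 176851 = 0.0083

0.0083


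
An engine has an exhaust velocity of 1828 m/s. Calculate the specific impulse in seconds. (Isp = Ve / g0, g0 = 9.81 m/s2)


Isp = Ve / g0 = 1828 / 9.81 = 186.3 s

186.3 s


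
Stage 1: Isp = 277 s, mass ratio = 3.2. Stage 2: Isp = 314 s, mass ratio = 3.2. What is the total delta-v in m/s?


dV1 = 277 * 9.81 * ln(3.2) = 3160.7 m/s
dV2 = 314 * 9.81 * ln(3.2) = 3582.9 m/s
Total dV = 3160.7 + 3582.9 = 6743.6 m/s ~ 6744 m/s

6744 m/s


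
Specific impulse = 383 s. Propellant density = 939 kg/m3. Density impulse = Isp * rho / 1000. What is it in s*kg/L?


rho*Isp = 383 * 939 / 1000 = 360 s*kg/L

360 s*kg/L


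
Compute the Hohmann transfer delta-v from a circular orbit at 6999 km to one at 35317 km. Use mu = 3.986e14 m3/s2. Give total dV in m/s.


V1 = sqrt(mu/r1) = 7546.59 m/s
dV1 = V1*(sqrt(2*r2/(r1+r2)) - 1) = 2203.43 m/s
V2 = sqrt(mu/r2) = 3359.52 m/s
dV2 = V2*(1 - sqrt(2*r1/(r1+r2))) = 1427.29 m/s
Total dV = 3631 m/s

3631 m/s


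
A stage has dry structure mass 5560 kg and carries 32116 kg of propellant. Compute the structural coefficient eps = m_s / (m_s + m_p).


eps = 5560 / (5560 + 32116) = 0.1476

0.1476


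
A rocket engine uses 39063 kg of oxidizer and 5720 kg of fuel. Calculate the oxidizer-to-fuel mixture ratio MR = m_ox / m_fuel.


MR = 39063 / 5720 = 6.83

6.83


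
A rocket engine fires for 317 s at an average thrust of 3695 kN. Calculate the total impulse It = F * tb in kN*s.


It = 3695 * 317 = 1171315 kN*s

1171315 kN*s


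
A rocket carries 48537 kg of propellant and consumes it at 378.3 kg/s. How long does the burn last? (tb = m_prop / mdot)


tb = 48537 / 378.3 = 128.3 s

128.3 s


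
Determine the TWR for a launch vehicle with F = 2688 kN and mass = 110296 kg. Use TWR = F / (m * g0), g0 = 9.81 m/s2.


TWR = 2688000 / (110296 * 9.81) = 2.48

2.48


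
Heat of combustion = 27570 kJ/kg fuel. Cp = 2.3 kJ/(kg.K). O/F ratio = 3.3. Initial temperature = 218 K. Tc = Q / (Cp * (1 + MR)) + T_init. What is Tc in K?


Tc = 27570 / (2.3 * (1 + 3.3)) + 218 = 3006 K

3006 K


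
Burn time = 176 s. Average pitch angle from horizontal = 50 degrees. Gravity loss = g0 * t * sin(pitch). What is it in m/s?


GL = 9.81 * 176 * sin(50 deg) = 1323 m/s

1323 m/s


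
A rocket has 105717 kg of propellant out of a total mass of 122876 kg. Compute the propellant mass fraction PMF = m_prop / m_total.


PMF = 105717 / 122876 = 0.86

0.86


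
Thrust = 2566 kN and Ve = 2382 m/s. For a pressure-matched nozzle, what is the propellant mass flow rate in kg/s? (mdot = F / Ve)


mdot = F / Ve = 2566000 / 2382 = 1077.2 kg/s

1077.2 kg/s


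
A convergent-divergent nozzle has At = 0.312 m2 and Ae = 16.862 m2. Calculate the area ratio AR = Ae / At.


AR = 16.862 / 0.312 = 54.0

54.0


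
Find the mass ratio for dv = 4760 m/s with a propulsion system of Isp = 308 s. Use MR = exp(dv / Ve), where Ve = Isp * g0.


Ve = 308 * 9.81 = 3021.48 m/s
MR = exp(4760 / 3021.48) = 4.833

4.833


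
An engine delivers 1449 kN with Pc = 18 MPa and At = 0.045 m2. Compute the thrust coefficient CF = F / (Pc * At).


CF = 1449000 / (18e6 * 0.045) = 1.79

1.79


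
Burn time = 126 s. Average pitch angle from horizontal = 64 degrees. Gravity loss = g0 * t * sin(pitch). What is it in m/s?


GL = 9.81 * 126 * sin(64 deg) = 1111 m/s

1111 m/s


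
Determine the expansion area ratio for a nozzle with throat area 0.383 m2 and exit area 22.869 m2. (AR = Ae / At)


AR = 22.869 / 0.383 = 59.7

59.7


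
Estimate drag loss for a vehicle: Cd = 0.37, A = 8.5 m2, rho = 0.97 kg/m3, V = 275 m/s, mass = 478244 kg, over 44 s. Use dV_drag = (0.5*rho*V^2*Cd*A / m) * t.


D = 0.5 * 0.97 * 275^2 * 0.37 * 8.5 = 115352.7 N
a = 115352.7 / 478244 = 0.2412 m/s2
dV = 0.2412 * 44 = 10.6 m/s

10.6 m/s


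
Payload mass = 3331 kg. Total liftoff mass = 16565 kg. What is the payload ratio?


PR = 3331 / 16565 = 0.2011

0.2011


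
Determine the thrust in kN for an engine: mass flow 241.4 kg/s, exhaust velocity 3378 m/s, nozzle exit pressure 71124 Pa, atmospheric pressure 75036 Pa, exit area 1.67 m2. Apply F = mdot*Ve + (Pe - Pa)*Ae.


F = 241.4 * 3378 + (71124 - 75036) * 1.67 = 808916.0 N = 808.9 kN

808.9 kN


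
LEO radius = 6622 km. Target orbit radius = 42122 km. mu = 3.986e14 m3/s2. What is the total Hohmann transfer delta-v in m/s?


V1 = sqrt(mu/r1) = 7758.43 m/s
dV1 = V1*(sqrt(2*r2/(r1+r2)) - 1) = 2441.16 m/s
V2 = sqrt(mu/r2) = 3076.2 m/s
dV2 = V2*(1 - sqrt(2*r1/(r1+r2))) = 1472.72 m/s
Total dV = 3914 m/s

3914 m/s


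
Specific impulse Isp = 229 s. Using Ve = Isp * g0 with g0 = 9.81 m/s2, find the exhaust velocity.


Ve = Isp * g0 = 229 * 9.81 = 2246.5 m/s

2246.5 m/s


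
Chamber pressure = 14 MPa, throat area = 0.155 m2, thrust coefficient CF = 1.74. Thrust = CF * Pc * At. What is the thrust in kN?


F = 1.74 * 14e6 * 0.155 = 3.7758e+06 N = 3775.8 kN

3775.8 kN


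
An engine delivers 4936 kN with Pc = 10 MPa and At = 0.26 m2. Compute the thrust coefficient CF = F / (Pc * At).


CF = 4936000 / (10e6 * 0.26) = 1.9

1.9


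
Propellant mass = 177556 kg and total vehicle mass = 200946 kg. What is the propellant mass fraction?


PMF = 177556 / 200946 = 0.884

0.884


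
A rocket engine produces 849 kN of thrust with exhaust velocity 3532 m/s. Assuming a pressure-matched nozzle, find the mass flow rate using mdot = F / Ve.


mdot = F / Ve = 849000 / 3532 = 240.4 kg/s

240.4 kg/s


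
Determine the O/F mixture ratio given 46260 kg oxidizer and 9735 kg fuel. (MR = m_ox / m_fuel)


MR = 46260 / 9735 = 4.75

4.75


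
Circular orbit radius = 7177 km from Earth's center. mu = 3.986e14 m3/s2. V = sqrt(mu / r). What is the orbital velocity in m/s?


V = sqrt(3.986e14 / 7177000) = 7452 m/s

7452 m/s


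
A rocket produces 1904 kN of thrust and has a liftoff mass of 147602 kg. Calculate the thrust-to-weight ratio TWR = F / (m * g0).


TWR = 1904000 / (147602 * 9.81) = 1.31

1.31


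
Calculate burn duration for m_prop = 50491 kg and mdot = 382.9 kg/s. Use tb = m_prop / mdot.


tb = 50491 / 382.9 = 131.9 s

131.9 s


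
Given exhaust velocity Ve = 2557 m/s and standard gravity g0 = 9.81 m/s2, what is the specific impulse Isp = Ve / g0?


Isp = Ve / g0 = 2557 / 9.81 = 260.7 s

260.7 s


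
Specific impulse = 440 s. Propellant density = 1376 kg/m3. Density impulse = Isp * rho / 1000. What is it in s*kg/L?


rho*Isp = 440 * 1376 / 1000 = 605 s*kg/L

605 s*kg/L


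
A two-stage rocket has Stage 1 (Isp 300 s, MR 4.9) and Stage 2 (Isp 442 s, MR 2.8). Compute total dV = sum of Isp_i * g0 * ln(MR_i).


dV1 = 300 * 9.81 * ln(4.9) = 4677.1 m/s
dV2 = 442 * 9.81 * ln(2.8) = 4464.5 m/s
Total dV = 4677.1 + 4464.5 = 9141.6 m/s ~ 9142 m/s

9142 m/s


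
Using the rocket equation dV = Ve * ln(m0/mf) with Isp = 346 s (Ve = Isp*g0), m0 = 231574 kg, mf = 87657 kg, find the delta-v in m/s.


Ve = 346 * 9.81 = 3394.26 m/s
dV = 3394.26 * ln(231574/87657) = 3297 m/s

3297 m/s


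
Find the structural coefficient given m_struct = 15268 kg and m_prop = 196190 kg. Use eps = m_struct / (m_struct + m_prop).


eps = 15268 / (15268 + 196190) = 0.0722

0.0722


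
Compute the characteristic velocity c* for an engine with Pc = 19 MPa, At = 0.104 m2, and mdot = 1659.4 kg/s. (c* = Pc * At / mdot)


c* = 19e6 * 0.104 / 1659.4 = 1191 m/s

1191 m/s


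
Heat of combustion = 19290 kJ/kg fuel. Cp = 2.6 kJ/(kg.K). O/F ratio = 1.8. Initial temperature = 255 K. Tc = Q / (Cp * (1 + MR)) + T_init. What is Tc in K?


Tc = 19290 / (2.6 * (1 + 1.8)) + 255 = 2905 K

2905 K


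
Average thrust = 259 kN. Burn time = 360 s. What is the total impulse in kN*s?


It = 259 * 360 = 93240 kN*s

93240 kN*s


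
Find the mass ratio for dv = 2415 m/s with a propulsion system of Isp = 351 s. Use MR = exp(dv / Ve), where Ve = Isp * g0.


Ve = 351 * 9.81 = 3443.31 m/s
MR = exp(2415 / 3443.31) = 2.016

2.016


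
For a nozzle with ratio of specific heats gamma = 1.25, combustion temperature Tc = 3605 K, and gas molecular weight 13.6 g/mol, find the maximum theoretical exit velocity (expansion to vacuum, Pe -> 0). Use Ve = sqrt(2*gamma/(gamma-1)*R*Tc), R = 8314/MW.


R = 8314 / 13.6 = 611.32 J/(kg.K)
Ve = sqrt(2 * 1.25 / (1.25 - 1) * 611.32 * 3605) = 4694 m/s

4694 m/s


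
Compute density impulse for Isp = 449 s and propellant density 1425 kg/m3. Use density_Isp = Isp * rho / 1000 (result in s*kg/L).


rho*Isp = 449 * 1425 / 1000 = 640 s*kg/L

640 s*kg/L


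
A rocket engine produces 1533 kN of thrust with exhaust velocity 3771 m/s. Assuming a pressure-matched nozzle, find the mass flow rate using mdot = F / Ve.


mdot = F / Ve = 1533000 / 3771 = 406.5 kg/s

406.5 kg/s


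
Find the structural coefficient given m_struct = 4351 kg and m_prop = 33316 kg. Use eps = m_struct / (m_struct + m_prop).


eps = 4351 / (4351 + 33316) = 0.1155

0.1155


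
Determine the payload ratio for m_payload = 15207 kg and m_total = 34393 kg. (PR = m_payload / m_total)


PR = 15207 / 34393 = 0.4422

0.4422


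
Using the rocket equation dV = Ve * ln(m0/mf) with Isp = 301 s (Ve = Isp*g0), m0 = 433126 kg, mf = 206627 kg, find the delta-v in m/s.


Ve = 301 * 9.81 = 2952.81 m/s
dV = 2952.81 * ln(433126/206627) = 2185 m/s

2185 m/s


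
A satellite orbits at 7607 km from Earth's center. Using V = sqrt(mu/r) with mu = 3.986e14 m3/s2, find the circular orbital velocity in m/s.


V = sqrt(3.986e14 / 7607000) = 7239 m/s

7239 m/s


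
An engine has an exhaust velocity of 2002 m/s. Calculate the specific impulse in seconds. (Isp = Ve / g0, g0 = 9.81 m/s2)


Isp = Ve / g0 = 2002 / 9.81 = 204.1 s

204.1 s
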